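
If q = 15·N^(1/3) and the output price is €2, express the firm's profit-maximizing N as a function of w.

N(w) = (10/w)^(3/2)

MP_N = (1/3)·15·N^(-2/3) = 5·N^(-2/3).
Setting P·MP_N = w: 10·N^(-2/3) = w.
Solving for N: N^(-2/3) = w/10, so N = (10/w)^(3/2).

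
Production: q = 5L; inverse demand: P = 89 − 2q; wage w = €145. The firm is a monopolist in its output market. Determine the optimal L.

Marginal revenue from the inverse demand is MR = 89 − 4q.
The marginal product is MP_L = 5.
A monopolist hires until marginal revenue product equals the wage: MR·MP_L = w.
(89 − 20L)·5 = 145, so L = 3.

L* = 3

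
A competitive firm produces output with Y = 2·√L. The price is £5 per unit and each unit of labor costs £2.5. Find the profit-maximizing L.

MP_L = (1/2)·2·L^(-1/2) = L^(-1/2).
Profit maximization for a price taker requires P·MP_L = w: 5·L^(-1/2) = 2.5.
So L^(-1/2) = 0.5, which gives L = 4.

L* = 4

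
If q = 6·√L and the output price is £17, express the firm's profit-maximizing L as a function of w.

L(w) = 2601/w²

MP_L = (1/2)·6·L^(-1/2) = 3·L^(-1/2).
Setting P·MP_L = w: 51·L^(-1/2) = w.
Solving for L: L^(-1/2) = w/51, so L = (51/w)^(2).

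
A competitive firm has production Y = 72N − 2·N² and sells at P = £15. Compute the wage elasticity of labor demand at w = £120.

ε = -0.125

From P·MP_N = w with MP_N = 72 − 4N, labor demand is N(w) = (72 − w/15)/4.
dN/dw = −1/(60) = -1/60.
At w = 120, N = 16, so ε = (dN/dw)·(w/N) = (-1/60)·(120/16) = -0.125.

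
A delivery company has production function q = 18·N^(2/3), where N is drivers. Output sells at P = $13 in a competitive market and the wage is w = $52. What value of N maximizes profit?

MP_N = (2/3)·18·N^(-1/3) = 12·N^(-1/3).
Profit maximization for a price taker requires P·MP_N = w: 13·12·N^(-1/3) = 52.
So N^(-1/3) = 1/3, which gives N = 27.

N* = 27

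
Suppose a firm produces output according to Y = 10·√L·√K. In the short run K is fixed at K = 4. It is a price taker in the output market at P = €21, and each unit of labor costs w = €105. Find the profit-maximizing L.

L* = 4

With K = 4, MP_L = (1/2)·10·L^(-1/2)·4^(1/2) = 10·L^(-1/2).
Profit maximization for a price taker requires P·MP_L = w: 21·10·L^(-1/2) = 105.
So L^(-1/2) = 0.5, which gives L = 4.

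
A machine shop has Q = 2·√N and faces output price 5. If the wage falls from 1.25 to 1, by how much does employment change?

ΔN = 9

From P·MP_N = w with MP_N = N^(-1/2), the labor demand is N(w) = (5/w)^(2).
At w = 1.25: N = 16. At w = 1: N = 25.
ΔN = 25 − 16 = 9.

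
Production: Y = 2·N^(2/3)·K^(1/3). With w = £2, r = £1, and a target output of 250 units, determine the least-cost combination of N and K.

Cost minimization requires the marginal rate of technical substitution to equal the input-price ratio: MP_N/MP_K = w/r.
Here MP_N/MP_K = (2/3)·(K/N)/(1/3) = 2·(K/N). Setting this equal to 2/1 = 2 gives K = N.
Substituting into Y = 250: 2·N^(2/3)·(N)^(1/3) = 250.
Solving, N = 125 and K = 125.

N* = 125, K* = 125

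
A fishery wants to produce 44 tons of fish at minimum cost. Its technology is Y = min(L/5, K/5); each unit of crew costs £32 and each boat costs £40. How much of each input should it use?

L* = 220, K* = 220

With a fixed-proportions technology, the cost-minimizing bundle uses no slack in either input: L/5 = K/5 = Y.
So L = 5·44 = 220 and K = 5·44 = 220.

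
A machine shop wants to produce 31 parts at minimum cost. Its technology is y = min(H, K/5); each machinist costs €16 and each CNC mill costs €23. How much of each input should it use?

With a fixed-proportions technology, the cost-minimizing bundle uses no slack in either input: H = K/5 = y.
So H = 31 and K = 5·31 = 155.

H* = 31, K* = 155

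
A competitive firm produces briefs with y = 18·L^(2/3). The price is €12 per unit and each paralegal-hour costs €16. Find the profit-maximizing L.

MP_L = (2/3)·18·L^(-1/3) = 12·L^(-1/3).
Profit maximization for a price taker requires P·MP_L = w: 12·12·L^(-1/3) = 16.
So L^(-1/3) = 1/9, which gives L = 729.

L* = 729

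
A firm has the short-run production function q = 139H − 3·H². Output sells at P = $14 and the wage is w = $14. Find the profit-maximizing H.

H* = 23

The marginal product of H is MP_H = 139 − 6H.
A price-taking firm hires until the value of the marginal product equals the wage: P·MP_H = w, so 14·(139 − 6H) = 14.
Then 139 − 6H = 1, giving H = 23.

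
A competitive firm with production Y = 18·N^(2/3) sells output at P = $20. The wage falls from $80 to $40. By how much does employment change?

From P·MP_N = w with MP_N = 12·N^(-1/3), the labor demand is N(w) = (240/w)^(3).
At w = 80: N = 27. At w = 40: N = 216.
ΔN = 216 − 27 = 189.

ΔN = 189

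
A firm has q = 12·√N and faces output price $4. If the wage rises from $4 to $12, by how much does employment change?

From P·MP_N = w with MP_N = 6·N^(-1/2), the labor demand is N(w) = (24/w)^(2).
At w = 4: N = 36. At w = 12: N = 4.
ΔN = 4 − 36 = -32.

ΔN = -32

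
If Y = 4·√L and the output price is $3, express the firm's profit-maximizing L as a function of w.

L(w) = 36/w²

MP_L = (1/2)·4·L^(-1/2) = 2·L^(-1/2).
Setting P·MP_L = w: 6·L^(-1/2) = w.
Solving for L: L^(-1/2) = w/6, so L = (6/w)^(2).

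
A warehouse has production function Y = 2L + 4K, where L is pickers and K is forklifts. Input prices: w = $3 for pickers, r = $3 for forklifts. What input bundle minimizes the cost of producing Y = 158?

L* = 0, K* = 39.5

The inputs are perfect substitutes, so the firm uses whichever has the lower cost per unit of output.
Cost per unit of output via L is w/2 = 1.5; via K it is r/4 = 0.75. K is cheaper.
Producing Y = 158 with K alone: L = 0, K = 39.5.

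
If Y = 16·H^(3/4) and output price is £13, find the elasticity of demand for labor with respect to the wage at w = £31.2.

ε = -4

MP_H = (3/4)·16·H^(-1/4), so P·MP_H = w gives 156·H^(-1/4) = w.
Solving, H(w) = (156/w)^(4). This is a constant-elasticity form: H ∝ w^(−4), so ε = −4.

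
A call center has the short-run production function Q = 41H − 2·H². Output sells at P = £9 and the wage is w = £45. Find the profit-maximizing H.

The marginal product of H is MP_H = 41 − 4H.
A price-taking firm hires until the value of the marginal product equals the wage: P·MP_H = w, so 9·(41 − 4H) = 45.
Then 41 − 4H = 5, giving H = 9.

H* = 9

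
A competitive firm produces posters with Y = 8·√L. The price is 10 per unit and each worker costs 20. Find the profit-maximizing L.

MP_L = (1/2)·8·L^(-1/2) = 4·L^(-1/2).
Profit maximization for a price taker requires P·MP_L = w: 10·4·L^(-1/2) = 20.
So L^(-1/2) = 0.5, which gives L = 4.

L* = 4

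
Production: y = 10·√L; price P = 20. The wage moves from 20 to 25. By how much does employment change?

From P·MP_L = w with MP_L = 5·L^(-1/2), the labor demand is L(w) = (100/w)^(2).
At w = 20: L = 25. At w = 25: L = 16.
ΔL = 16 − 25 = -9.

ΔL = -9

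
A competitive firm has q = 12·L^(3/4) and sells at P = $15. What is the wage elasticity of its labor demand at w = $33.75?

MP_L = (3/4)·12·L^(-1/4), so P·MP_L = w gives 135·L^(-1/4) = w.
Solving, L(w) = (135/w)^(4). This is a constant-elasticity form: L ∝ w^(−4), so ε = −4.

ε = -4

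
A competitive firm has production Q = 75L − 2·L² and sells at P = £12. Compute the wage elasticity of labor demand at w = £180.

From P·MP_L = w with MP_L = 75 − 4L, labor demand is L(w) = (75 − w/12)/4.
dL/dw = −1/(48) = -1/48.
At w = 180, L = 15, so ε = (dL/dw)·(w/L) = (-1/48)·(180/15) = -0.25.

ε = -0.25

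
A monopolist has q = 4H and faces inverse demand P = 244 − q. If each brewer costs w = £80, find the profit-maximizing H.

H* = 28

Marginal revenue from the inverse demand is MR = 244 − 2q.
The marginal product is MP_H = 4.
A monopolist hires until marginal revenue product equals the wage: MR·MP_H = w.
(244 − 8H)·4 = 80, so H = 28.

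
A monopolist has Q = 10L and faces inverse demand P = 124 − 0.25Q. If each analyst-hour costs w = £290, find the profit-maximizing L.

Marginal revenue from the inverse demand is MR = 124 − 0.5Q.
The marginal product is MP_L = 10.
A monopolist hires until marginal revenue product equals the wage: MR·MP_L = w.
(124 − 5L)·10 = 290, so L = 19.

L* = 19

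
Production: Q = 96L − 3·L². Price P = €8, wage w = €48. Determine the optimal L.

The marginal product of L is MP_L = 96 − 6L.
A price-taking firm hires until the value of the marginal product equals the wage: P·MP_L = w, so 8·(96 − 6L) = 48.
Then 96 − 6L = 6, giving L = 15.

L* = 15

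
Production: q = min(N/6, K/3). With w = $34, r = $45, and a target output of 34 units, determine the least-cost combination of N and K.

N* = 204, K* = 102

With a fixed-proportions technology, the cost-minimizing bundle uses no slack in either input: N/6 = K/3 = q.
So N = 6·34 = 204 and K = 3·34 = 102.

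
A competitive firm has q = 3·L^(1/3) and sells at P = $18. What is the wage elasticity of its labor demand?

MP_L = (1/3)·3·L^(-2/3), so P·MP_L = w gives 18·L^(-2/3) = w.
Solving, L(w) = (18/w)^(3/2). This is a constant-elasticity form: L ∝ w^(−3/2), so ε = −3/2.

ε = -1.5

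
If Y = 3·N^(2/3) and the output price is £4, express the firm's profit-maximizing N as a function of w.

N(w) = 512/w³

MP_N = (2/3)·3·N^(-1/3) = 2·N^(-1/3).
Setting P·MP_N = w: 8·N^(-1/3) = w.
Solving for N: N^(-1/3) = w/8, so N = (8/w)^(3).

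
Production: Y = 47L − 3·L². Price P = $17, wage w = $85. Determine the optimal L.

The marginal product of L is MP_L = 47 − 6L.
A price-taking firm hires until the value of the marginal product equals the wage: P·MP_L = w, so 17·(47 − 6L) = 85.
Then 47 − 6L = 5, giving L = 7.

L* = 7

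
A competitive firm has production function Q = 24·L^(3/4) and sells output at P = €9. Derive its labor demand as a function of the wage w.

L(w) = (162/w)^(4)

MP_L = (3/4)·24·L^(-1/4) = 18·L^(-1/4).
Setting P·MP_L = w: 162·L^(-1/4) = w.
Solving for L: L^(-1/4) = w/162, so L = (162/w)^(4).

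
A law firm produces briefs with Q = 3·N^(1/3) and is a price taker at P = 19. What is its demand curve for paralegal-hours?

MP_N = (1/3)·3·N^(-2/3) = N^(-2/3).
Setting P·MP_N = w: 19·N^(-2/3) = w.
Solving for N: N^(-2/3) = w/19, so N = (19/w)^(3/2).

N(w) = (19/w)^(3/2)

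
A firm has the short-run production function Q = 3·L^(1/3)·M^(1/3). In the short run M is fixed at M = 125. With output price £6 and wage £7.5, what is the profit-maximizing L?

With M = 125, MP_L = (1/3)·3·L^(-2/3)·125^(1/3) = 5·L^(-2/3).
Profit maximization for a price taker requires P·MP_L = w: 6·5·L^(-2/3) = 7.5.
So L^(-2/3) = 0.25, which gives L = 8.

L* = 8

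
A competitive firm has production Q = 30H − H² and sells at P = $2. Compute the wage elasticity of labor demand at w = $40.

From P·MP_H = w with MP_H = 30 − 2H, labor demand is H(w) = (30 − w/2)/2.
dH/dw = −1/(4) = -0.25.
At w = 40, H = 5, so ε = (dH/dw)·(w/H) = (-0.25)·(40/5) = -2.

ε = -2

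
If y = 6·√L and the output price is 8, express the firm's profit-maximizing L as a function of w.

L(w) = 576/w²

MP_L = (1/2)·6·L^(-1/2) = 3·L^(-1/2).
Setting P·MP_L = w: 24·L^(-1/2) = w.
Solving for L: L^(-1/2) = w/24, so L = (24/w)^(2).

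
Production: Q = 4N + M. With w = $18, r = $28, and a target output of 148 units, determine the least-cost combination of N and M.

The inputs are perfect substitutes, so the firm uses whichever has the lower cost per unit of output.
Cost per unit of output via N is 4.5; via M it is 28. N is cheaper.
Producing Q = 148 with N alone: N = 37, M = 0.

N* = 37, M* = 0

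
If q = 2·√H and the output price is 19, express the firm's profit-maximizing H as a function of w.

MP_H = (1/2)·2·H^(-1/2) = H^(-1/2).
Setting P·MP_H = w: 19·H^(-1/2) = w.
Solving for H: H^(-1/2) = w/19, so H = (19/w)^(2).

H(w) = 361/w²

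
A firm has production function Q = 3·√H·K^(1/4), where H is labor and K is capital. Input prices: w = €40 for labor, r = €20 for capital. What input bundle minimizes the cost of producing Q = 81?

H* = 81, K* = 81

Cost minimization requires the marginal rate of technical substitution to equal the input-price ratio: MP_H/MP_K = w/r.
Here MP_H/MP_K = (1/2)·(K/H)/(1/4) = 2·(K/H). Setting this equal to 40/20 = 2 gives K = H.
Substituting into Q = 81: 3·H^(1/2)·(H)^(1/4) = 81.
Solving, H = 81 and K = 81.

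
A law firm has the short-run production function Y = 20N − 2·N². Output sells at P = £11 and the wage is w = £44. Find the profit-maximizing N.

N* = 4

The marginal product of N is MP_N = 20 − 4N.
A price-taking firm hires until the value of the marginal product equals the wage: P·MP_N = w, so 11·(20 − 4N) = 44.
Then 20 − 4N = 4, giving N = 4.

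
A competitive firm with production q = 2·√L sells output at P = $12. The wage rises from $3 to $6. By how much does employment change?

From P·MP_L = w with MP_L = L^(-1/2), the labor demand is L(w) = (12/w)^(2).
At w = 3: L = 16. At w = 6: L = 4.
ΔL = 4 − 16 = -12.

ΔL = -12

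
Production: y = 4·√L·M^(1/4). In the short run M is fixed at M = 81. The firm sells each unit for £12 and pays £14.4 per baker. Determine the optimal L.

With M = 81, MP_L = (1/2)·4·L^(-1/2)·81^(1/4) = 6·L^(-1/2).
Profit maximization for a price taker requires P·MP_L = w: 12·6·L^(-1/2) = 14.4.
So L^(-1/2) = 0.2, which gives L = 25.

L* = 25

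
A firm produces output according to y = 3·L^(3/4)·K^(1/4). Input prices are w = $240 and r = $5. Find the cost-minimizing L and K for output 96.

Cost minimization requires the marginal rate of technical substitution to equal the input-price ratio: MP_L/MP_K = w/r.
Here MP_L/MP_K = (3/4)·(K/L)/(1/4) = 3·(K/L). Setting this equal to 240/5 = 48 gives K = 16L.
Substituting into y = 96: 3·L^(3/4)·(16L)^(1/4) = 96.
Solving, L = 16 and K = 256.

L* = 16, K* = 256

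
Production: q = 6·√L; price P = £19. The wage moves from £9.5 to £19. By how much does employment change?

ΔL = -27

From P·MP_L = w with MP_L = 3·L^(-1/2), the labor demand is L(w) = (57/w)^(2).
At w = 9.5: L = 36. At w = 19: L = 9.
ΔL = 9 − 36 = -27.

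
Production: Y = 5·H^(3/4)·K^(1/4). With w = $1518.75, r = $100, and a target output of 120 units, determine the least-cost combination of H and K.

Cost minimization requires the marginal rate of technical substitution to equal the input-price ratio: MP_H/MP_K = w/r.
Here MP_H/MP_K = (3/4)·(K/H)/(1/4) = 3·(K/H). Setting this equal to 1518.75/100 = 15.1875 gives K = 5.0625H.
Substituting into Y = 120: 5·H^(3/4)·(5.0625H)^(1/4) = 120.
Solving, H = 16 and K = 81.

H* = 16, K* = 81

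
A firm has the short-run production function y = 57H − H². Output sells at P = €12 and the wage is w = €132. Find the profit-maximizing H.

The marginal product of H is MP_H = 57 − 2H.
A price-taking firm hires until the value of the marginal product equals the wage: P·MP_H = w, so 12·(57 − 2H) = 132.
Then 57 − 2H = 11, giving H = 23.

H* = 23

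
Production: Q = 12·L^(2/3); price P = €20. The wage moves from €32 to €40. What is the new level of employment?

L* = 64

From P·MP_L = w with MP_L = 8·L^(-1/3), the labor demand is L(w) = (160/w)^(3).
At w = 32: L = 125. At w = 40: L = 64.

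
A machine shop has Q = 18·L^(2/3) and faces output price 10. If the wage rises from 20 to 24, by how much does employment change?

ΔL = -91

From P·MP_L = w with MP_L = 12·L^(-1/3), the labor demand is L(w) = (120/w)^(3).
At w = 20: L = 216. At w = 24: L = 125.
ΔL = 125 − 216 = -91.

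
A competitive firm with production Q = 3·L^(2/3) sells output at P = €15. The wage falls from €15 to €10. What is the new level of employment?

From P·MP_L = w with MP_L = 2·L^(-1/3), the labor demand is L(w) = (30/w)^(3).
At w = 15: L = 8. At w = 10: L = 27.

L* = 27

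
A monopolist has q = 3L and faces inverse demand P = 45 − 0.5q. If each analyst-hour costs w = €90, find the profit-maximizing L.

Marginal revenue from the inverse demand is MR = 45 − q.
The marginal product is MP_L = 3.
A monopolist hires until marginal revenue product equals the wage: MR·MP_L = w.
(45 − 3L)·3 = 90, so L = 5.

L* = 5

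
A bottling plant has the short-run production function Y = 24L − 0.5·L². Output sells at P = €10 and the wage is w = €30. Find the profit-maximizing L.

L* = 21

The marginal product of L is MP_L = 24 − L.
A price-taking firm hires until the value of the marginal product equals the wage: P·MP_L = w, so 10·(24 − L) = 30.
Then 24 − L = 3, giving L = 21.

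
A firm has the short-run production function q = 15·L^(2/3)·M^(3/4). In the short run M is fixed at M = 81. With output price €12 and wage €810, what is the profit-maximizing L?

With M = 81, MP_L = (2/3)·15·L^(-1/3)·81^(3/4) = 270·L^(-1/3).
Profit maximization for a price taker requires P·MP_L = w: 12·270·L^(-1/3) = 810.
So L^(-1/3) = 0.25, which gives L = 64.

L* = 64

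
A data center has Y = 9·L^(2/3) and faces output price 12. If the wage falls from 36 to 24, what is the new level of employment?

L* = 27

From P·MP_L = w with MP_L = 6·L^(-1/3), the labor demand is L(w) = (72/w)^(3).
At w = 36: L = 8. At w = 24: L = 27.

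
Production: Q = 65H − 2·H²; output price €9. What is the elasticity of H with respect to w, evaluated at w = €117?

ε = -0.25

From P·MP_H = w with MP_H = 65 − 4H, labor demand is H(w) = (65 − w/9)/4.
dH/dw = −1/(36) = -1/36.
At w = 117, H = 13, so ε = (dH/dw)·(w/H) = (-1/36)·(117/13) = -0.25.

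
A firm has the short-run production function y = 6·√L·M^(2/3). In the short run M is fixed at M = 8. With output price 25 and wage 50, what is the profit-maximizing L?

With M = 8, MP_L = (1/2)·6·L^(-1/2)·8^(2/3) = 12·L^(-1/2).
Profit maximization for a price taker requires P·MP_L = w: 25·12·L^(-1/2) = 50.
So L^(-1/2) = 1/6, which gives L = 36.

L* = 36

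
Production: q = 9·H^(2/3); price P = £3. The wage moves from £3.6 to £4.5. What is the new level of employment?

From P·MP_H = w with MP_H = 6·H^(-1/3), the labor demand is H(w) = (18/w)^(3).
At w = 3.6: H = 125. At w = 4.5: H = 64.

H* = 64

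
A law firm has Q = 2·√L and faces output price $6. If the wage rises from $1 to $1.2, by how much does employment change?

From P·MP_L = w with MP_L = L^(-1/2), the labor demand is L(w) = (6/w)^(2).
At w = 1: L = 36. At w = 1.2: L = 25.
ΔL = 25 − 36 = -11.

ΔL = -11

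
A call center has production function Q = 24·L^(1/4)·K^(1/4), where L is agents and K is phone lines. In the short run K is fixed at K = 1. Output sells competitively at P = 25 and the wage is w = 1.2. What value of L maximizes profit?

L* = 625

With K = 1, MP_L = (1/4)·24·L^(-3/4)·1^(1/4) = 6·L^(-3/4).
Profit maximization for a price taker requires P·MP_L = w: 25·6·L^(-3/4) = 1.2.
So L^(-3/4) = 0.008, which gives L = 625.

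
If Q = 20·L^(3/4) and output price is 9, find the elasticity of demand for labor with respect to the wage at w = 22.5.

ε = -4

MP_L = (3/4)·20·L^(-1/4), so P·MP_L = w gives 135·L^(-1/4) = w.
Solving, L(w) = (135/w)^(4). This is a constant-elasticity form: L ∝ w^(−4), so ε = −4.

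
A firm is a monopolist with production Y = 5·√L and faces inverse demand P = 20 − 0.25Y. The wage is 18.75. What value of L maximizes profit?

Marginal revenue from the inverse demand is MR = 20 − 0.5Y.
The marginal product is MP_L = 2.5·L^(-1/2).
A monopolist hires until marginal revenue product equals the wage: MR·MP_L = w.
At L, Y = 5·√L. Substituting and solving: (20 − 2.5·√L)·2.5·L^(-1/2) = 18.75 gives L = 4.

L* = 4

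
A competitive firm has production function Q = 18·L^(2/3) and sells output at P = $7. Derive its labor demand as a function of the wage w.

MP_L = (2/3)·18·L^(-1/3) = 12·L^(-1/3).
Setting P·MP_L = w: 84·L^(-1/3) = w.
Solving for L: L^(-1/3) = w/84, so L = (84/w)^(3).

L(w) = 592704/w³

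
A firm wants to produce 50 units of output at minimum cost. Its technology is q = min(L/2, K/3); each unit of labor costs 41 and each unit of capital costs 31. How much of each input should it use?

L* = 100, K* = 150

With a fixed-proportions technology, the cost-minimizing bundle uses no slack in either input: L/2 = K/3 = q.
So L = 2·50 = 100 and K = 3·50 = 150.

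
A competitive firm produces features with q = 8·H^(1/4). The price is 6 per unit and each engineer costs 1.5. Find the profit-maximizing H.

MP_H = (1/4)·8·H^(-3/4) = 2·H^(-3/4).
Profit maximization for a price taker requires P·MP_H = w: 6·2·H^(-3/4) = 1.5.
So H^(-3/4) = 0.125, which gives H = 16.

H* = 16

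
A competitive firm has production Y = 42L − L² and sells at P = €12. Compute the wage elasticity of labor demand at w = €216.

ε = -0.75

From P·MP_L = w with MP_L = 42 − 2L, labor demand is L(w) = (42 − w/12)/2.
dL/dw = −1/(24) = -1/24.
At w = 216, L = 12, so ε = (dL/dw)·(w/L) = (-1/24)·(216/12) = -0.75.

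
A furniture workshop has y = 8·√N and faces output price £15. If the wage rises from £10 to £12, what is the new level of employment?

N* = 25

From P·MP_N = w with MP_N = 4·N^(-1/2), the labor demand is N(w) = (60/w)^(2).
At w = 10: N = 36. At w = 12: N = 25.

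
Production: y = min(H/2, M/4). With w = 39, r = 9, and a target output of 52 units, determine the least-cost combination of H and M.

H* = 104, M* = 208

With a fixed-proportions technology, the cost-minimizing bundle uses no slack in either input: H/2 = M/4 = y.
So H = 2·52 = 104 and M = 4·52 = 208.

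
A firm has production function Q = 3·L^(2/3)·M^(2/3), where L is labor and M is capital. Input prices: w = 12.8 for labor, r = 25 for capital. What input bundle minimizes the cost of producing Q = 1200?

Cost minimization requires the marginal rate of technical substitution to equal the input-price ratio: MP_L/MP_M = w/r.
Here MP_L/MP_M = (2/3)·(M/L)/(2/3) = (M/L). Setting this equal to 12.8/25 = 0.512 gives M = 0.512L.
Substituting into Q = 1200: 3·L^(2/3)·(0.512L)^(2/3) = 1200.
Solving, L = 125 and M = 64.

L* = 125, M* = 64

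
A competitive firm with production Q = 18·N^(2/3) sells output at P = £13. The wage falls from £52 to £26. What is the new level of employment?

From P·MP_N = w with MP_N = 12·N^(-1/3), the labor demand is N(w) = (156/w)^(3).
At w = 52: N = 27. At w = 26: N = 216.

N* = 216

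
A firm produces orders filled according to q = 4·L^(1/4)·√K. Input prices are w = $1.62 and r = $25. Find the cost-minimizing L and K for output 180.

L* = 625, K* = 81

Cost minimization requires the marginal rate of technical substitution to equal the input-price ratio: MP_L/MP_K = w/r.
Here MP_L/MP_K = (1/4)·(K/L)/(1/2) = 0.5·(K/L). Setting this equal to 1.62/25 = 0.0648 gives K = 0.1296L.
Substituting into q = 180: 4·L^(1/4)·(0.1296L)^(1/2) = 180.
Solving, L = 625 and K = 81.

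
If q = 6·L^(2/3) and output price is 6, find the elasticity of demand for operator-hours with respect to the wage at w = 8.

MP_L = (2/3)·6·L^(-1/3), so P·MP_L = w gives 24·L^(-1/3) = w.
Solving, L(w) = (24/w)^(3). This is a constant-elasticity form: L ∝ w^(−3), so ε = −3.

ε = -3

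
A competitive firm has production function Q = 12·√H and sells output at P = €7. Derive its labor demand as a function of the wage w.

MP_H = (1/2)·12·H^(-1/2) = 6·H^(-1/2).
Setting P·MP_H = w: 42·H^(-1/2) = w.
Solving for H: H^(-1/2) = w/42, so H = (42/w)^(2).

H(w) = 1764/w²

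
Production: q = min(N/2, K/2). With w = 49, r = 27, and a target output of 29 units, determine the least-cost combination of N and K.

With a fixed-proportions technology, the cost-minimizing bundle uses no slack in either input: N/2 = K/2 = q.
So N = 2·29 = 58 and K = 2·29 = 58.

N* = 58, K* = 58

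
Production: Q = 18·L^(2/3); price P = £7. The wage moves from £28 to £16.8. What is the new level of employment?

L* = 125

From P·MP_L = w with MP_L = 12·L^(-1/3), the labor demand is L(w) = (84/w)^(3).
At w = 28: L = 27. At w = 16.8: L = 125.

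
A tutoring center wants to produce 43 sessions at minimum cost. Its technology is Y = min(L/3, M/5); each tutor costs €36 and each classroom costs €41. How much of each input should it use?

L* = 129, M* = 215

With a fixed-proportions technology, the cost-minimizing bundle uses no slack in either input: L/3 = M/5 = Y.
So L = 3·43 = 129 and M = 5·43 = 215.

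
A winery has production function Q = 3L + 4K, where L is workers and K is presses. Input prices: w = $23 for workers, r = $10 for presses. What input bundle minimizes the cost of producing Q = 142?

L* = 0, K* = 35.5

The inputs are perfect substitutes, so the firm uses whichever has the lower cost per unit of output.
Cost per unit of output via L is w/3 = 23/3; via K it is r/4 = 2.5. K is cheaper.
Producing Q = 142 with K alone: L = 0, K = 35.5.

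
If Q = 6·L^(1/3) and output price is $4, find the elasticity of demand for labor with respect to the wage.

MP_L = (1/3)·6·L^(-2/3), so P·MP_L = w gives 8·L^(-2/3) = w.
Solving, L(w) = (8/w)^(3/2). This is a constant-elasticity form: L ∝ w^(−3/2), so ε = −3/2.

ε = -1.5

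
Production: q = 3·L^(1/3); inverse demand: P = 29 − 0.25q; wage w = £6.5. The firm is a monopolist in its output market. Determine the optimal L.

Marginal revenue from the inverse demand is MR = 29 − 0.5q.
The marginal product is MP_L = L^(-2/3).
A monopolist hires until marginal revenue product equals the wage: MR·MP_L = w.
At L, q = 3·L^(1/3). Substituting and solving: (29 − 1.5·L^(1/3))·L^(-2/3) = 6.5 gives L = 8.

L* = 8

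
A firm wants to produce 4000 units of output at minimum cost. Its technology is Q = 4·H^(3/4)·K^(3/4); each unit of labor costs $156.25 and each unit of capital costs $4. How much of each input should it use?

H* = 16, K* = 625

Cost minimization requires the marginal rate of technical substitution to equal the input-price ratio: MP_H/MP_K = w/r.
Here MP_H/MP_K = (3/4)·(K/H)/(3/4) = (K/H). Setting this equal to 156.25/4 = 39.0625 gives K = 39.0625H.
Substituting into Q = 4000: 4·H^(3/4)·(39.0625H)^(3/4) = 4000.
Solving, H = 16 and K = 625.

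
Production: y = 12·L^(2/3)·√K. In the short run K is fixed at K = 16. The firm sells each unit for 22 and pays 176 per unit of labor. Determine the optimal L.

With K = 16, MP_L = (2/3)·12·L^(-1/3)·16^(1/2) = 32·L^(-1/3).
Profit maximization for a price taker requires P·MP_L = w: 22·32·L^(-1/3) = 176.
So L^(-1/3) = 0.25, which gives L = 64.

L* = 64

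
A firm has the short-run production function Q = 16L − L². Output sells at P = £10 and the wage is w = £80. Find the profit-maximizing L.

L* = 4

The marginal product of L is MP_L = 16 − 2L.
A price-taking firm hires until the value of the marginal product equals the wage: P·MP_L = w, so 10·(16 − 2L) = 80.
Then 16 − 2L = 8, giving L = 4.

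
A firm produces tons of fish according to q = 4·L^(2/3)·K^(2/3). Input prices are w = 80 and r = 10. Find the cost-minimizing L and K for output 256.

Cost minimization requires the marginal rate of technical substitution to equal the input-price ratio: MP_L/MP_K = w/r.
Here MP_L/MP_K = (2/3)·(K/L)/(2/3) = (K/L). Setting this equal to 80/10 = 8 gives K = 8L.
Substituting into q = 256: 4·L^(2/3)·(8L)^(2/3) = 256.
Solving, L = 8 and K = 64.

L* = 8, K* = 64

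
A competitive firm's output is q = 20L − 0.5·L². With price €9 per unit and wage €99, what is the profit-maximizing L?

The marginal product of L is MP_L = 20 − L.
A price-taking firm hires until the value of the marginal product equals the wage: P·MP_L = w, so 9·(20 − L) = 99.
Then 20 − L = 11, giving L = 9.

L* = 9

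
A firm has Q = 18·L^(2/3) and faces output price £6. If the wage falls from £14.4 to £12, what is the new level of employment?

From P·MP_L = w with MP_L = 12·L^(-1/3), the labor demand is L(w) = (72/w)^(3).
At w = 14.4: L = 125. At w = 12: L = 216.

L* = 216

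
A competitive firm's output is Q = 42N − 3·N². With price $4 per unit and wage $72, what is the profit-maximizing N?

The marginal product of N is MP_N = 42 − 6N.
A price-taking firm hires until the value of the marginal product equals the wage: P·MP_N = w, so 4·(42 − 6N) = 72.
Then 42 − 6N = 18, giving N = 4.

N* = 4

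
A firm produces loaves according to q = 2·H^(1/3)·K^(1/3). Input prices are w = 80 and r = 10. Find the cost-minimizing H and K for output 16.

H* = 8, K* = 64

Cost minimization requires the marginal rate of technical substitution to equal the input-price ratio: MP_H/MP_K = w/r.
Here MP_H/MP_K = (1/3)·(K/H)/(1/3) = (K/H). Setting this equal to 80/10 = 8 gives K = 8H.
Substituting into q = 16: 2·H^(1/3)·(8H)^(1/3) = 16.
Solving, H = 8 and K = 64.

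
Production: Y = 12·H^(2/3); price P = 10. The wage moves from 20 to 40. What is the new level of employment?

H* = 8

From P·MP_H = w with MP_H = 8·H^(-1/3), the labor demand is H(w) = (80/w)^(3).
At w = 20: H = 64. At w = 40: H = 8.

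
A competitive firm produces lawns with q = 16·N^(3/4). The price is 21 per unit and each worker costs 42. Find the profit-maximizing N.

N* = 1296

MP_N = (3/4)·16·N^(-1/4) = 12·N^(-1/4).
Profit maximization for a price taker requires P·MP_N = w: 21·12·N^(-1/4) = 42.
So N^(-1/4) = 1/6, which gives N = 1296.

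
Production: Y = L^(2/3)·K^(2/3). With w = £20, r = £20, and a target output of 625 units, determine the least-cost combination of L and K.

L* = 125, K* = 125

Cost minimization requires the marginal rate of technical substitution to equal the input-price ratio: MP_L/MP_K = w/r.
Here MP_L/MP_K = (2/3)·(K/L)/(2/3) = (K/L). Setting this equal to 20/20 = 1 gives K = L.
Substituting into Y = 625: L^(2/3)·(L)^(2/3) = 625.
Solving, L = 125 and K = 125.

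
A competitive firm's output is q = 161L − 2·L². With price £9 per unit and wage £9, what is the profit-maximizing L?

The marginal product of L is MP_L = 161 − 4L.
A price-taking firm hires until the value of the marginal product equals the wage: P·MP_L = w, so 9·(161 − 4L) = 9.
Then 161 − 4L = 1, giving L = 40.

L* = 40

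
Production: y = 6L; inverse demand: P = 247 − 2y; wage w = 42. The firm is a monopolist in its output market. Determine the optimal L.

L* = 10

Marginal revenue from the inverse demand is MR = 247 − 4y.
The marginal product is MP_L = 6.
A monopolist hires until marginal revenue product equals the wage: MR·MP_L = w.
(247 − 24L)·6 = 42, so L = 10.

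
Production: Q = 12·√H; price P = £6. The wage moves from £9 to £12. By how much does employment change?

ΔH = -7

From P·MP_H = w with MP_H = 6·H^(-1/2), the labor demand is H(w) = (36/w)^(2).
At w = 9: H = 16. At w = 12: H = 9.
ΔH = 9 − 16 = -7.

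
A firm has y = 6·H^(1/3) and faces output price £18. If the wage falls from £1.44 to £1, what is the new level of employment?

H* = 216

From P·MP_H = w with MP_H = 2·H^(-2/3), the labor demand is H(w) = (36/w)^(3/2).
At w = 1.44: H = 125. At w = 1: H = 216.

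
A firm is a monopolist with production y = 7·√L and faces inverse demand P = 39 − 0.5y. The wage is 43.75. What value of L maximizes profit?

Marginal revenue from the inverse demand is MR = 39 − y.
The marginal product is MP_L = 3.5·L^(-1/2).
A monopolist hires until marginal revenue product equals the wage: MR·MP_L = w.
At L, y = 7·√L. Substituting and solving: (39 − 7·√L)·3.5·L^(-1/2) = 43.75 gives L = 4.

L* = 4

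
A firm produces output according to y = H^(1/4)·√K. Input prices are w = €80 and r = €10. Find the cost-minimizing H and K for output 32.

Cost minimization requires the marginal rate of technical substitution to equal the input-price ratio: MP_H/MP_K = w/r.
Here MP_H/MP_K = (1/4)·(K/H)/(1/2) = 0.5·(K/H). Setting this equal to 80/10 = 8 gives K = 16H.
Substituting into y = 32: H^(1/4)·(16H)^(1/2) = 32.
Solving, H = 16 and K = 256.

H* = 16, K* = 256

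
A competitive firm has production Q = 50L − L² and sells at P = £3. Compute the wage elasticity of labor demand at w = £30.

From P·MP_L = w with MP_L = 50 − 2L, labor demand is L(w) = (50 − w/3)/2.
dL/dw = −1/(6) = -1/6.
At w = 30, L = 20, so ε = (dL/dw)·(w/L) = (-1/6)·(30/20) = -0.25.

ε = -0.25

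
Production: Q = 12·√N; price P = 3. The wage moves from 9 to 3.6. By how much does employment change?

From P·MP_N = w with MP_N = 6·N^(-1/2), the labor demand is N(w) = (18/w)^(2).
At w = 9: N = 4. At w = 3.6: N = 25.
ΔN = 25 − 4 = 21.

ΔN = 21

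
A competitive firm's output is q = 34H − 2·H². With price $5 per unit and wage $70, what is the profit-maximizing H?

The marginal product of H is MP_H = 34 − 4H.
A price-taking firm hires until the value of the marginal product equals the wage: P·MP_H = w, so 5·(34 − 4H) = 70.
Then 34 − 4H = 14, giving H = 5.

H* = 5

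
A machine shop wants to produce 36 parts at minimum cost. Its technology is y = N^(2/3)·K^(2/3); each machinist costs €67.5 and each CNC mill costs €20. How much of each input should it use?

N* = 8, K* = 27

Cost minimization requires the marginal rate of technical substitution to equal the input-price ratio: MP_N/MP_K = w/r.
Here MP_N/MP_K = (2/3)·(K/N)/(2/3) = (K/N). Setting this equal to 67.5/20 = 3.375 gives K = 3.375N.
Substituting into y = 36: N^(2/3)·(3.375N)^(2/3) = 36.
Solving, N = 8 and K = 27.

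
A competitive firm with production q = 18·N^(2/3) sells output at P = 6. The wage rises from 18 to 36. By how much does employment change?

From P·MP_N = w with MP_N = 12·N^(-1/3), the labor demand is N(w) = (72/w)^(3).
At w = 18: N = 64. At w = 36: N = 8.
ΔN = 8 − 64 = -56.

ΔN = -56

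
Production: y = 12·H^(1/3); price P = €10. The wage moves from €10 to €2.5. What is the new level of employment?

From P·MP_H = w with MP_H = 4·H^(-2/3), the labor demand is H(w) = (40/w)^(3/2).
At w = 10: H = 8. At w = 2.5: H = 64.

H* = 64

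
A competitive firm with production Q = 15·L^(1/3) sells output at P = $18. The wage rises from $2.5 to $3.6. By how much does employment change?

From P·MP_L = w with MP_L = 5·L^(-2/3), the labor demand is L(w) = (90/w)^(3/2).
At w = 2.5: L = 216. At w = 3.6: L = 125.
ΔL = 125 − 216 = -91.

ΔL = -91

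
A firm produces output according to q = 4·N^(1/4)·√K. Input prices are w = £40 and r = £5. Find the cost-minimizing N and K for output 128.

Cost minimization requires the marginal rate of technical substitution to equal the input-price ratio: MP_N/MP_K = w/r.
Here MP_N/MP_K = (1/4)·(K/N)/(1/2) = 0.5·(K/N). Setting this equal to 40/5 = 8 gives K = 16N.
Substituting into q = 128: 4·N^(1/4)·(16N)^(1/2) = 128.
Solving, N = 16 and K = 256.

N* = 16, K* = 256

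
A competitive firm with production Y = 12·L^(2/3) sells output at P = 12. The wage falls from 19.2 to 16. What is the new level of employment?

From P·MP_L = w with MP_L = 8·L^(-1/3), the labor demand is L(w) = (96/w)^(3).
At w = 19.2: L = 125. At w = 16: L = 216.

L* = 216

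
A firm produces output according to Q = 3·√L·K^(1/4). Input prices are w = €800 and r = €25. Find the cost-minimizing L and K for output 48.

Cost minimization requires the marginal rate of technical substitution to equal the input-price ratio: MP_L/MP_K = w/r.
Here MP_L/MP_K = (1/2)·(K/L)/(1/4) = 2·(K/L). Setting this equal to 800/25 = 32 gives K = 16L.
Substituting into Q = 48: 3·L^(1/2)·(16L)^(1/4) = 48.
Solving, L = 16 and K = 256.

L* = 16, K* = 256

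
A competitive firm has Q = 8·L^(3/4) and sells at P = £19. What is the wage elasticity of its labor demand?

ε = -4

MP_L = (3/4)·8·L^(-1/4), so P·MP_L = w gives 114·L^(-1/4) = w.
Solving, L(w) = (114/w)^(4). This is a constant-elasticity form: L ∝ w^(−4), so ε = −4.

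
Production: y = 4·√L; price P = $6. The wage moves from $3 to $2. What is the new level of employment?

L* = 36

From P·MP_L = w with MP_L = 2·L^(-1/2), the labor demand is L(w) = (12/w)^(2).
At w = 3: L = 16. At w = 2: L = 36.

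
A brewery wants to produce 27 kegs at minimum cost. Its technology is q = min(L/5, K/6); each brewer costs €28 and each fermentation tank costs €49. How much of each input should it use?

With a fixed-proportions technology, the cost-minimizing bundle uses no slack in either input: L/5 = K/6 = q.
So L = 5·27 = 135 and K = 6·27 = 162.

L* = 135, K* = 162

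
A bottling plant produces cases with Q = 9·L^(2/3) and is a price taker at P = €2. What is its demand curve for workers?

L(w) = 1728/w³

MP_L = (2/3)·9·L^(-1/3) = 6·L^(-1/3).
Setting P·MP_L = w: 12·L^(-1/3) = w.
Solving for L: L^(-1/3) = w/12, so L = (12/w)^(3).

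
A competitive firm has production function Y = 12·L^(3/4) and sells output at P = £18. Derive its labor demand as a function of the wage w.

MP_L = (3/4)·12·L^(-1/4) = 9·L^(-1/4).
Setting P·MP_L = w: 162·L^(-1/4) = w.
Solving for L: L^(-1/4) = w/162, so L = (162/w)^(4).

L(w) = (162/w)^(4)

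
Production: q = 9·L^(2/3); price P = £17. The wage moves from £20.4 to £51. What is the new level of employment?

From P·MP_L = w with MP_L = 6·L^(-1/3), the labor demand is L(w) = (102/w)^(3).
At w = 20.4: L = 125. At w = 51: L = 8.

L* = 8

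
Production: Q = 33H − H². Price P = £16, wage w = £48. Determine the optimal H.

H* = 15

The marginal product of H is MP_H = 33 − 2H.
A price-taking firm hires until the value of the marginal product equals the wage: P·MP_H = w, so 16·(33 − 2H) = 48.
Then 33 − 2H = 3, giving H = 15.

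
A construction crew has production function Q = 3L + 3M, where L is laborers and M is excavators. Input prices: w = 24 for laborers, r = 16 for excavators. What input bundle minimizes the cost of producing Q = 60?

L* = 0, M* = 20

The inputs are perfect substitutes, so the firm uses whichever has the lower cost per unit of output.
Cost per unit of output via L is w/3 = 8; via M it is r/3 = 16/3. M is cheaper.
Producing Q = 60 with M alone: L = 0, M = 20.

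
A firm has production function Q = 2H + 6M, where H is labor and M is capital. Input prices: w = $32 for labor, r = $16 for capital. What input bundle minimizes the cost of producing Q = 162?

H* = 0, M* = 27

The inputs are perfect substitutes, so the firm uses whichever has the lower cost per unit of output.
Cost per unit of output via H is w/2 = 16; via M it is r/6 = 8/3. M is cheaper.
Producing Q = 162 with M alone: H = 0, M = 27.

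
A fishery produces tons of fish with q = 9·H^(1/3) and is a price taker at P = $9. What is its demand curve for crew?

MP_H = (1/3)·9·H^(-2/3) = 3·H^(-2/3).
Setting P·MP_H = w: 27·H^(-2/3) = w.
Solving for H: H^(-2/3) = w/27, so H = (27/w)^(3/2).

H(w) = (27/w)^(3/2)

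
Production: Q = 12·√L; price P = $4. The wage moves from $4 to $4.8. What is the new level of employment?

From P·MP_L = w with MP_L = 6·L^(-1/2), the labor demand is L(w) = (24/w)^(2).
At w = 4: L = 36. At w = 4.8: L = 25.

L* = 25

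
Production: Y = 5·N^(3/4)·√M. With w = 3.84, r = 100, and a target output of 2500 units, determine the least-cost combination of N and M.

Cost minimization requires the marginal rate of technical substitution to equal the input-price ratio: MP_N/MP_M = w/r.
Here MP_N/MP_M = (3/4)·(M/N)/(1/2) = 1.5·(M/N). Setting this equal to 3.84/100 = 0.0384 gives M = 0.0256N.
Substituting into Y = 2500: 5·N^(3/4)·(0.0256N)^(1/2) = 2500.
Solving, N = 625 and M = 16.

N* = 625, M* = 16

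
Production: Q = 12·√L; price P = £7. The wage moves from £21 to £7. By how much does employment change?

ΔL = 32

From P·MP_L = w with MP_L = 6·L^(-1/2), the labor demand is L(w) = (42/w)^(2).
At w = 21: L = 4. At w = 7: L = 36.
ΔL = 36 − 4 = 32.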